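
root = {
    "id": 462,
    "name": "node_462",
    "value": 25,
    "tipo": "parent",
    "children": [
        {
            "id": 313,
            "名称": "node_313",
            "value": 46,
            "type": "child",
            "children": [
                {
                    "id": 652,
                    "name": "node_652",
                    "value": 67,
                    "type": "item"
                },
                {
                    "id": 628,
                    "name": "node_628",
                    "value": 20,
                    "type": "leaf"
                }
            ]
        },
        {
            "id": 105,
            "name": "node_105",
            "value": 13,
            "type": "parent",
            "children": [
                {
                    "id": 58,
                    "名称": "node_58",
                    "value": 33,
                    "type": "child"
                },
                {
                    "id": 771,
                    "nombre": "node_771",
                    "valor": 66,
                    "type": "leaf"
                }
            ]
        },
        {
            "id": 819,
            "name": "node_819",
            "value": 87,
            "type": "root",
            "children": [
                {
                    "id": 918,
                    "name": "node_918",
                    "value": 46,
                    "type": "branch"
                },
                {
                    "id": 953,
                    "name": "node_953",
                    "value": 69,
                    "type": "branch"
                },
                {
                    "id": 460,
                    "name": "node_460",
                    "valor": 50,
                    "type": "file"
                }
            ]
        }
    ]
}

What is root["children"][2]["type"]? "root"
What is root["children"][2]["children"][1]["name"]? "node_953"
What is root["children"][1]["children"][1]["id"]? 771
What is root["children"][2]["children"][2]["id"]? 460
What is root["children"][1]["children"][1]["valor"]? 66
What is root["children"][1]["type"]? "parent"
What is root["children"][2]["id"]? 819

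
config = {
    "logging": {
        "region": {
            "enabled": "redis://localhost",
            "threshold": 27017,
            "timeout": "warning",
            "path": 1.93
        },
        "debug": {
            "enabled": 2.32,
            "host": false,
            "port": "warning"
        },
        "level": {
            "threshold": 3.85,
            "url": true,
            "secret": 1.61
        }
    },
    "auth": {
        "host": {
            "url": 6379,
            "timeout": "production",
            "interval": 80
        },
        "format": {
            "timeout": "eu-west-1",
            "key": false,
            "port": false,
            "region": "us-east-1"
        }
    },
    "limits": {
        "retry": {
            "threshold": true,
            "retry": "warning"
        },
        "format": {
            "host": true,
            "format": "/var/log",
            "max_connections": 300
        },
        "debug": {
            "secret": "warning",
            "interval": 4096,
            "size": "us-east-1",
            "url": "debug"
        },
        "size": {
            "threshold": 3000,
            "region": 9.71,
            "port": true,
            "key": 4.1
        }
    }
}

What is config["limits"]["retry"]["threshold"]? True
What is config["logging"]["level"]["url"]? True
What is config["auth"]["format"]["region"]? "us-east-1"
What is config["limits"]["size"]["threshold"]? 3000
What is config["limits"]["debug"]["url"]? "debug"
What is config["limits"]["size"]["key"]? 4.1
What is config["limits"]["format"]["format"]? "/var/log"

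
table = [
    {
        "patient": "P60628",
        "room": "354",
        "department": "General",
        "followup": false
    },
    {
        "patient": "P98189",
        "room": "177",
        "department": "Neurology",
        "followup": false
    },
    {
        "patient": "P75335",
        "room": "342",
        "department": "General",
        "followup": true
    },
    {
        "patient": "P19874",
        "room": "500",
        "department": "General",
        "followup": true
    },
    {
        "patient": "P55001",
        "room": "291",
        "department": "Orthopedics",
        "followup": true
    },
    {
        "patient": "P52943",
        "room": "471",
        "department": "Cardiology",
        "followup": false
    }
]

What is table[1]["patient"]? "P98189"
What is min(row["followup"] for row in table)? False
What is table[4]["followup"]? True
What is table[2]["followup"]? True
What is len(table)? 6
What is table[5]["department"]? "Cardiology"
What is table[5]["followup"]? False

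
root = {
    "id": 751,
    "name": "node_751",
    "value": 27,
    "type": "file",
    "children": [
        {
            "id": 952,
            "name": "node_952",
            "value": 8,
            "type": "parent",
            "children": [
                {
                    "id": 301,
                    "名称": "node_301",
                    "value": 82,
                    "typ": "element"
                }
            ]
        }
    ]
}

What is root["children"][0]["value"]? 8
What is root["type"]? "file"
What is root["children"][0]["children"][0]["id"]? 301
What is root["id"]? 751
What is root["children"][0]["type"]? "parent"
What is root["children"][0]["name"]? "node_952"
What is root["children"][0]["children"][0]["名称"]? "node_301"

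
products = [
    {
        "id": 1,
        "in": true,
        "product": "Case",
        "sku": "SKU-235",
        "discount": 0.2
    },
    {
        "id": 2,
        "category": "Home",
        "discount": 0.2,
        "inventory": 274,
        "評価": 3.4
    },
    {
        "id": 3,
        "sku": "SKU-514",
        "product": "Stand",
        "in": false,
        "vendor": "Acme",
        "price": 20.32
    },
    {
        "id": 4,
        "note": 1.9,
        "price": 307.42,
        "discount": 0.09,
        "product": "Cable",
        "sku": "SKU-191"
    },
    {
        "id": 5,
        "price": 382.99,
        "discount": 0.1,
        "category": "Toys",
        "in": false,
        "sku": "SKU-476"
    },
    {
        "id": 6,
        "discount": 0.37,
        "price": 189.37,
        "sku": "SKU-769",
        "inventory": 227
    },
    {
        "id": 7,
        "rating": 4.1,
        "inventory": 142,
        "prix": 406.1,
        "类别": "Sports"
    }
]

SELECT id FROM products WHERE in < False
[]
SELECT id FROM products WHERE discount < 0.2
[4, 5]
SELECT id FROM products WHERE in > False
[1]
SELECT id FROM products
[1, 2, 3, 4, 5, 6, 7]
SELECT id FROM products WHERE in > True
[]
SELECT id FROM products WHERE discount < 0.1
[4]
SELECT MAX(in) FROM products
True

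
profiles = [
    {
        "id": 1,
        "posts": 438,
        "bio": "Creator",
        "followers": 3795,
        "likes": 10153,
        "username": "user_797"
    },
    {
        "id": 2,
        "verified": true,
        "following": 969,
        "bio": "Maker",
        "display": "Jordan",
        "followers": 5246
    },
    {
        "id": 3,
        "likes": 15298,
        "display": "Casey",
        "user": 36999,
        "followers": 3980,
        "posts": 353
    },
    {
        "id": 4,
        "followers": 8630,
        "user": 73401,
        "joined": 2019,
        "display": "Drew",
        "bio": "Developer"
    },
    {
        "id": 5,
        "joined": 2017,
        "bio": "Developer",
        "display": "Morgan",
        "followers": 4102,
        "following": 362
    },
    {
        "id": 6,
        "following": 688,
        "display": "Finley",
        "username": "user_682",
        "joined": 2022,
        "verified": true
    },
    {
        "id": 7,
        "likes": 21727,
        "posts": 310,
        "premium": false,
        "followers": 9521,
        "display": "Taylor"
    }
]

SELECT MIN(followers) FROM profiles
3795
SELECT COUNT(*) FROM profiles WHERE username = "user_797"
1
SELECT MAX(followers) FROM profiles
9521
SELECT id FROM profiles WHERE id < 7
[1, 2, 3, 4, 5, 6]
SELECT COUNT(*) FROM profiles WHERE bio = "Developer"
2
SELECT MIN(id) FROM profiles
1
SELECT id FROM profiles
[1, 2, 3, 4, 5, 6, 7]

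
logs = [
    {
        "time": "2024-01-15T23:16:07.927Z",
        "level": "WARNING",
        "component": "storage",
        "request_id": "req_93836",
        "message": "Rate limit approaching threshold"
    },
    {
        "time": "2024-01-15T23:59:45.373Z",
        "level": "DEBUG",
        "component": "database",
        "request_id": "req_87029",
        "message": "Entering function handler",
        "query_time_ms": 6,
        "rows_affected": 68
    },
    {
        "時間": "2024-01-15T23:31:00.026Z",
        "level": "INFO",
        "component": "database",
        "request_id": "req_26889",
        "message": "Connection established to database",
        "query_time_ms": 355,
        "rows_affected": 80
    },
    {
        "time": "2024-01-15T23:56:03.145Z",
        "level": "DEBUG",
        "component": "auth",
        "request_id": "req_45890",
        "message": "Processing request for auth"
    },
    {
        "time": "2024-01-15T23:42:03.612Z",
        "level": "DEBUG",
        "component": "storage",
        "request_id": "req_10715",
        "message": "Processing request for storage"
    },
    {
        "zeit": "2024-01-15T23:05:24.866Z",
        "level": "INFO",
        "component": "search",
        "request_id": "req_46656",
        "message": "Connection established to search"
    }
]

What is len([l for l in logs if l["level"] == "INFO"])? 2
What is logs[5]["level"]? "INFO"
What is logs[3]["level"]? "DEBUG"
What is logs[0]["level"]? "WARNING"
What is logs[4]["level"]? "DEBUG"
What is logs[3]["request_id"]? "req_45890"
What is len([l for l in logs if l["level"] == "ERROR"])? 0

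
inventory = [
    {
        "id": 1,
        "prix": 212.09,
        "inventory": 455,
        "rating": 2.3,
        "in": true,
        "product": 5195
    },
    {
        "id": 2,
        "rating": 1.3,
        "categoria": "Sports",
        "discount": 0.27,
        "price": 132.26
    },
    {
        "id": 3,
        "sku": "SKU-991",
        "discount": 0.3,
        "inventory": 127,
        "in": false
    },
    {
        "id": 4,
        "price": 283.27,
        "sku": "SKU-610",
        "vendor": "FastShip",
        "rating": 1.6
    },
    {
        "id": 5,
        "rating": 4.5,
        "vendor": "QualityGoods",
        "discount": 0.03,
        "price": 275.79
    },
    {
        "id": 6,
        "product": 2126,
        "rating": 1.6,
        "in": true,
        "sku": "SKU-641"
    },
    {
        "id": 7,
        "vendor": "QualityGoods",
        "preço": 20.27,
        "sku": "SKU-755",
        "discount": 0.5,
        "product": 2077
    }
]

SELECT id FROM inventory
[1, 2, 3, 4, 5, 6, 7]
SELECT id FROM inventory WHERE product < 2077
[]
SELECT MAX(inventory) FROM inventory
455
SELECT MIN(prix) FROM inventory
212.09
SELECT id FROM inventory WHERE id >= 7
[7]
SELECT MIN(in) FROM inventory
False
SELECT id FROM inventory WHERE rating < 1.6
[2]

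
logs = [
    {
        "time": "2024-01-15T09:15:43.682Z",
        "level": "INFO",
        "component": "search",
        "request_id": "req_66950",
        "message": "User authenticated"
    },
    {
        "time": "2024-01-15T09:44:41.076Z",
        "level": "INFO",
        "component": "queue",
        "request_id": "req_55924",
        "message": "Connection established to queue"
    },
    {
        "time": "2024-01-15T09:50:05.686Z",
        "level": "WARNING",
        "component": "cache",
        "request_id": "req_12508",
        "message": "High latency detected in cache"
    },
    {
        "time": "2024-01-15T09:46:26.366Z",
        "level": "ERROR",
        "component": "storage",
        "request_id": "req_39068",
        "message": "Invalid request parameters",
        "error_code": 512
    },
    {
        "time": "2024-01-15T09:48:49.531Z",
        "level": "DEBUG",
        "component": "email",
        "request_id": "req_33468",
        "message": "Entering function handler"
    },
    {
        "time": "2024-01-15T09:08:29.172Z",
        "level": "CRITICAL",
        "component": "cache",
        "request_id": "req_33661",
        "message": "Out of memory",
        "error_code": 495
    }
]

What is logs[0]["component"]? "search"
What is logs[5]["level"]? "CRITICAL"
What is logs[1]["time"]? "2024-01-15T09:44:41.076Z"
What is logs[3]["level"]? "ERROR"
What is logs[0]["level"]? "INFO"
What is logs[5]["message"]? "Out of memory"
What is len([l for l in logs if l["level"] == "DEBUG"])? 1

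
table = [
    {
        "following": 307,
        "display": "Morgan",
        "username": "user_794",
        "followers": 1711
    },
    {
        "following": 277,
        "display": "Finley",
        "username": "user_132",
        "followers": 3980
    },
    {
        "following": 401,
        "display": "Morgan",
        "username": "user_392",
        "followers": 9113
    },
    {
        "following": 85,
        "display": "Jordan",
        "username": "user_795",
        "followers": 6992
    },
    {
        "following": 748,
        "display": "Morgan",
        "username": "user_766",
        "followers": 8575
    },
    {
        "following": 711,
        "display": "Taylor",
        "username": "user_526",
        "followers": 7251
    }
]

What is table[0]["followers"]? 1711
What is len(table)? 6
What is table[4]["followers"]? 8575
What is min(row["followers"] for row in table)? 1711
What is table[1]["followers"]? 3980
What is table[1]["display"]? "Finley"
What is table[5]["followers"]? 7251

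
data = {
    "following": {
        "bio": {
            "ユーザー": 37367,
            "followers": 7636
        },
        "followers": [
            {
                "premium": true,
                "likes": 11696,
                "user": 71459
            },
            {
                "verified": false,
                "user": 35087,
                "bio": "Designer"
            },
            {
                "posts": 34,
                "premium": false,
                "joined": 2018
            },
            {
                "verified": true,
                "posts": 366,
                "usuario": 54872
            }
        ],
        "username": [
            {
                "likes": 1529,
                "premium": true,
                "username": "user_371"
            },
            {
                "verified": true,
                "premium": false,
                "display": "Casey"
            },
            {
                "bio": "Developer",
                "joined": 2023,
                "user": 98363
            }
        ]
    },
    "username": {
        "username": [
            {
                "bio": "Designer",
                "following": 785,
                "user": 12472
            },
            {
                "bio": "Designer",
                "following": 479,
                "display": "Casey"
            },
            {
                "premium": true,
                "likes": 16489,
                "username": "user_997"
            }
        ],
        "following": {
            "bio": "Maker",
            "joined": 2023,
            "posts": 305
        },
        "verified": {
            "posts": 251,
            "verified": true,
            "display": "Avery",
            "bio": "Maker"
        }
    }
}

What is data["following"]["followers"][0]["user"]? 71459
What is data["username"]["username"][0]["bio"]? "Designer"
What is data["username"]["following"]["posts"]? 305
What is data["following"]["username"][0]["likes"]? 1529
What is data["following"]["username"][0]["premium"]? True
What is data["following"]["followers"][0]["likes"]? 11696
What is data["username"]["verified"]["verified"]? True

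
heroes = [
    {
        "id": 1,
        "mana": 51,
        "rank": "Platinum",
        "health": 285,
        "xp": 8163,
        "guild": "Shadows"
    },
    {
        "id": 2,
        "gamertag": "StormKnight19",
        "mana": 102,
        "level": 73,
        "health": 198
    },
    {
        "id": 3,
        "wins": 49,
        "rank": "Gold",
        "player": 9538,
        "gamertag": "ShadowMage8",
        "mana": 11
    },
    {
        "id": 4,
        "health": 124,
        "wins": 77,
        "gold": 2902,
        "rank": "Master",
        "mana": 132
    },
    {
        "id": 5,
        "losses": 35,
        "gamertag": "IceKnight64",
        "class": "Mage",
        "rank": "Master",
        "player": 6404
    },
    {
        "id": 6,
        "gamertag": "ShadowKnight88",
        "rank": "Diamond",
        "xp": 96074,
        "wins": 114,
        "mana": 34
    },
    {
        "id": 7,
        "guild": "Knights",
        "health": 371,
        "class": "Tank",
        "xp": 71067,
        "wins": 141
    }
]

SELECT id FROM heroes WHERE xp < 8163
[]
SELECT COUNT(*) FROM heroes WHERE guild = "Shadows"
1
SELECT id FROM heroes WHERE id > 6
[7]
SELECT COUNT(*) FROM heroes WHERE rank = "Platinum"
1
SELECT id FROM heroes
[1, 2, 3, 4, 5, 6, 7]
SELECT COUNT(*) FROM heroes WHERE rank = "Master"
2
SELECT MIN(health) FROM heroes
124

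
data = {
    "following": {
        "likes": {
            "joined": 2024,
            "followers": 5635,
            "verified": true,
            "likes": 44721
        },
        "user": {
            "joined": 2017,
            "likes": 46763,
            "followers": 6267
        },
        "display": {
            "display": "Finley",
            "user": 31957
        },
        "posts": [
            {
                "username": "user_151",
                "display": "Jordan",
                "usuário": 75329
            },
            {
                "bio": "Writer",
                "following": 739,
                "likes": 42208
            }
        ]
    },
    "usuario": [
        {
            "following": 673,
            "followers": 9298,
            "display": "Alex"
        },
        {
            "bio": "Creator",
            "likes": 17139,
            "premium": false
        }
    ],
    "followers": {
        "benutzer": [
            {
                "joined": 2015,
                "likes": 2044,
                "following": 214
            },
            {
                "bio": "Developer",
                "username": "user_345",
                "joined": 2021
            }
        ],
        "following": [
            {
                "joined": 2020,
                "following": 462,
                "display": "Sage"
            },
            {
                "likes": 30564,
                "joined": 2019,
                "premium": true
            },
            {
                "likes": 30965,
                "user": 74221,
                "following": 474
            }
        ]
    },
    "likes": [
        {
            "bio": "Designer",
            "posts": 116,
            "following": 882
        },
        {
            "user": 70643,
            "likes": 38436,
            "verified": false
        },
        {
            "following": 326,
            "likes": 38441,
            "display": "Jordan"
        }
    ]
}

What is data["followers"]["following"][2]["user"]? 74221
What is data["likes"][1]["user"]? 70643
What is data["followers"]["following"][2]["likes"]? 30965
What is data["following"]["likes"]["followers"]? 5635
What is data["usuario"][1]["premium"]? False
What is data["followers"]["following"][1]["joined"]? 2019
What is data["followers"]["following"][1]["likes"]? 30564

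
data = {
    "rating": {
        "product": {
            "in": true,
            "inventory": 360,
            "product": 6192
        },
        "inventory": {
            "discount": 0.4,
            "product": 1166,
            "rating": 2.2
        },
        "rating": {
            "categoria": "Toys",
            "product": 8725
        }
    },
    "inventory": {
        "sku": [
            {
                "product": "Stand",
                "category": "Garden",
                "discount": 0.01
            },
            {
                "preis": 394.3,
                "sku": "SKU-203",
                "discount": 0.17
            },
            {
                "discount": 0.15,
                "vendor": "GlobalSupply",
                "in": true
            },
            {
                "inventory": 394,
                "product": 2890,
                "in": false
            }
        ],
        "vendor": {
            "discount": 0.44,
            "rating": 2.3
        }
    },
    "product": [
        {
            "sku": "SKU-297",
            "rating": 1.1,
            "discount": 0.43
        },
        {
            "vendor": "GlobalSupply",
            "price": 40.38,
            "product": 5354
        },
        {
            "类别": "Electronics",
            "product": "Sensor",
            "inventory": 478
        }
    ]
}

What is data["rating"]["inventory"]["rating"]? 2.2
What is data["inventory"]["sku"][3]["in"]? False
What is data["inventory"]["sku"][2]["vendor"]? "GlobalSupply"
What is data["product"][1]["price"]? 40.38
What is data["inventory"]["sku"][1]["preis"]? 394.3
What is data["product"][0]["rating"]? 1.1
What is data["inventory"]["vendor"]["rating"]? 2.3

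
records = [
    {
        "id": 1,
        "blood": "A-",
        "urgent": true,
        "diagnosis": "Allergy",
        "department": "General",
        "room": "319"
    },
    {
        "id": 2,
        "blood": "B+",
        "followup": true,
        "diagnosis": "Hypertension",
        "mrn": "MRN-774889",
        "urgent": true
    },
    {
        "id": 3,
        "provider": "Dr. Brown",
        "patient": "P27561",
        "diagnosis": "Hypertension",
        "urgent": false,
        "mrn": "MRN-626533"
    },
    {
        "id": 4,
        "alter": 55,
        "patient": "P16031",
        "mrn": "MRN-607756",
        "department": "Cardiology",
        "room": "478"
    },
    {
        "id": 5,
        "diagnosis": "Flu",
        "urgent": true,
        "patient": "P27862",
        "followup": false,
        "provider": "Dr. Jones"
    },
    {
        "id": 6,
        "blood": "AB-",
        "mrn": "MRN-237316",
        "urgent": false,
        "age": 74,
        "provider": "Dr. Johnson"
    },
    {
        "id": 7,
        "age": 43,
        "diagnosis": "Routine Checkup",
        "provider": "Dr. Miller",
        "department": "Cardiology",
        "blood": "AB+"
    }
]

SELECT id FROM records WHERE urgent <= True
[1, 2, 3, 5, 6]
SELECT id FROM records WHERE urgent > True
[]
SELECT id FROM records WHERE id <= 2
[1, 2]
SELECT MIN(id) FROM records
1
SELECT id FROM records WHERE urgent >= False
[1, 2, 3, 5, 6]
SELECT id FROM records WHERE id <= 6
[1, 2, 3, 4, 5, 6]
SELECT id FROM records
[1, 2, 3, 4, 5, 6, 7]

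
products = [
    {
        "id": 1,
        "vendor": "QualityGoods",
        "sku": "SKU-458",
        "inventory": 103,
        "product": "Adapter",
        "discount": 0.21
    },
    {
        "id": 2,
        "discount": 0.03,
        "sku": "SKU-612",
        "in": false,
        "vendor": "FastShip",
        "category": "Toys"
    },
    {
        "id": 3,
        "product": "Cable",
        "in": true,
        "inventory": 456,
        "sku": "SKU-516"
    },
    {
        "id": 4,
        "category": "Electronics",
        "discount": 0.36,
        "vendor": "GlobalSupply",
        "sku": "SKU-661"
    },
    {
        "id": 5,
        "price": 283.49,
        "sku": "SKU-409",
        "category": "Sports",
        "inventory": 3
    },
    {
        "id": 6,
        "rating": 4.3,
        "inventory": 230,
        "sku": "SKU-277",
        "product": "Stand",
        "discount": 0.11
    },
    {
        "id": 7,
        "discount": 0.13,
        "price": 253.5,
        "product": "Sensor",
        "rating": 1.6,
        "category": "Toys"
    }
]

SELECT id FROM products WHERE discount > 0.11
[1, 4, 7]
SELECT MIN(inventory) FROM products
3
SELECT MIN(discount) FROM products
0.03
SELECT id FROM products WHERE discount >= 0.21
[1, 4]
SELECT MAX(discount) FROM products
0.36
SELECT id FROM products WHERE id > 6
[7]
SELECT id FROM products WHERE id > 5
[6, 7]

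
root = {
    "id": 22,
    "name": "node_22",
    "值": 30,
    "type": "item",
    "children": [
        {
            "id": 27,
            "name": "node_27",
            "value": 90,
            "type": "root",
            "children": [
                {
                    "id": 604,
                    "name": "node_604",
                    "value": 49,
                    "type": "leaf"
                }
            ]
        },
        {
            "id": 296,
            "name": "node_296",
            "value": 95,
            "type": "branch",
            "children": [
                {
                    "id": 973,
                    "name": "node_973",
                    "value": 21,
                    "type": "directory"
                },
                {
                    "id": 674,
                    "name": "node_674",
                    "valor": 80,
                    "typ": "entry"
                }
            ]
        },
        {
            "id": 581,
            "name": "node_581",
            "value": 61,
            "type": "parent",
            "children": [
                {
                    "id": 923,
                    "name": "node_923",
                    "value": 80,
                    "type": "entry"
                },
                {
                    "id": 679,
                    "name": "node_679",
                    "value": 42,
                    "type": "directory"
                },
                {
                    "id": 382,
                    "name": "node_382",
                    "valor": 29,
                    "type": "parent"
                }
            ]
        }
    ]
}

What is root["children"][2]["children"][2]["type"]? "parent"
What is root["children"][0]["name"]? "node_27"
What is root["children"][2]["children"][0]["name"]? "node_923"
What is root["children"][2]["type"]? "parent"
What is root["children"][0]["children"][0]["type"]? "leaf"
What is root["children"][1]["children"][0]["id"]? 973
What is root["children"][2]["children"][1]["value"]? 42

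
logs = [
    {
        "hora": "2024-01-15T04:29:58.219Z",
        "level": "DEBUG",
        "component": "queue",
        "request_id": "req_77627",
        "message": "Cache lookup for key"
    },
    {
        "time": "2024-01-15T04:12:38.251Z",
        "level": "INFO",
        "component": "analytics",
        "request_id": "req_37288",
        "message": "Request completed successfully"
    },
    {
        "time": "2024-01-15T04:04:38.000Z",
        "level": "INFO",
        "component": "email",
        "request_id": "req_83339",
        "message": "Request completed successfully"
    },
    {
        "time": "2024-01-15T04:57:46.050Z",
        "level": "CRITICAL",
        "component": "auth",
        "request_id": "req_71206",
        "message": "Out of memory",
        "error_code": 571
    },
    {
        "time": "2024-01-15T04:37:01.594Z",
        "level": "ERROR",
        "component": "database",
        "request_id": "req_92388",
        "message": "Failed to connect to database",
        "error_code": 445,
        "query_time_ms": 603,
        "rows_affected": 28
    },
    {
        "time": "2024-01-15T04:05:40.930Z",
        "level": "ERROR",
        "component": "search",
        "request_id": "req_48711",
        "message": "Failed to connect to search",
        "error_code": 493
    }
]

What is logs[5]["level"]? "ERROR"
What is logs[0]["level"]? "DEBUG"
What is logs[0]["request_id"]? "req_77627"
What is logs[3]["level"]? "CRITICAL"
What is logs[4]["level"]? "ERROR"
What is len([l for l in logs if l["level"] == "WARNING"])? 0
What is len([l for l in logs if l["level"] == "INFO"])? 2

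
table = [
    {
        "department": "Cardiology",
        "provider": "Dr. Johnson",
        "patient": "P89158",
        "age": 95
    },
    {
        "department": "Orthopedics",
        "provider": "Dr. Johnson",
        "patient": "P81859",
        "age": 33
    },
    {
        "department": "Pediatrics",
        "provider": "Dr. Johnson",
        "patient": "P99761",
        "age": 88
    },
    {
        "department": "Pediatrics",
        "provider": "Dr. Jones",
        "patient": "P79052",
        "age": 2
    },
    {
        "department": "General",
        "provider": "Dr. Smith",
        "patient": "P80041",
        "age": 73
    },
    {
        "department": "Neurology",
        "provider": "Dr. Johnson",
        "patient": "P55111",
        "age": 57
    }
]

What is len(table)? 6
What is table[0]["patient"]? "P89158"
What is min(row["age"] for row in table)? 2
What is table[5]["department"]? "Neurology"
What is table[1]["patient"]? "P81859"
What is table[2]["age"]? 88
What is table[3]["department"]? "Pediatrics"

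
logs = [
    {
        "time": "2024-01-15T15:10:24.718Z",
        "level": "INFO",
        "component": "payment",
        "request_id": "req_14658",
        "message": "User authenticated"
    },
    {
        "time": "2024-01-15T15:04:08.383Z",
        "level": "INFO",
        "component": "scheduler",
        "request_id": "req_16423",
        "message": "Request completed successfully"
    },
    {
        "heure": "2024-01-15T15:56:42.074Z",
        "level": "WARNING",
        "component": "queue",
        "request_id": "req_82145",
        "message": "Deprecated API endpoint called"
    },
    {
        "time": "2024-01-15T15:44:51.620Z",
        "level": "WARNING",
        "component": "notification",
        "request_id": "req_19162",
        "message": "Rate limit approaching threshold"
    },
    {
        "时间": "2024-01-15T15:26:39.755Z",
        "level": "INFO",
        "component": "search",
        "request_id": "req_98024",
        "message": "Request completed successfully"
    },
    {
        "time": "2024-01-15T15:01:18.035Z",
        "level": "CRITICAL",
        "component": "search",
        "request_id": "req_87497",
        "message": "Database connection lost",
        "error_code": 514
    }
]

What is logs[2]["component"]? "queue"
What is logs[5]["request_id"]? "req_87497"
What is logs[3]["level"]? "WARNING"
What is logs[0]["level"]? "INFO"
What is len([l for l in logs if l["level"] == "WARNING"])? 2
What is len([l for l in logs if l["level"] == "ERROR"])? 0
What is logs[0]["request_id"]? "req_14658"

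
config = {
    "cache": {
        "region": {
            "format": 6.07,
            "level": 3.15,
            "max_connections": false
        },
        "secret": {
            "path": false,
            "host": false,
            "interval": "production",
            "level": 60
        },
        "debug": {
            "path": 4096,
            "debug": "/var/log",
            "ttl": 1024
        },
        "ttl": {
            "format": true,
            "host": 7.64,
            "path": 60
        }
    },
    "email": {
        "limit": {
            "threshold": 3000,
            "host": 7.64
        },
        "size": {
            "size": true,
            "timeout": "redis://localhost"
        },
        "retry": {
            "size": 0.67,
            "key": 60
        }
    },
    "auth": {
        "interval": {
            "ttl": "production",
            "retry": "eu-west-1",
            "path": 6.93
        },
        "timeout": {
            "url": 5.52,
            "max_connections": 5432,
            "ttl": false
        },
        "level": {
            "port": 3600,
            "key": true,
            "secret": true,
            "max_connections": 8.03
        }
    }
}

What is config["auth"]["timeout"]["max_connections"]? 5432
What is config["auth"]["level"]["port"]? 3600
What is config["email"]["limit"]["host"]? 7.64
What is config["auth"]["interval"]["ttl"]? "production"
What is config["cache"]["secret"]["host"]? False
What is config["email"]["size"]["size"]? True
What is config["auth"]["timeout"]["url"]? 5.52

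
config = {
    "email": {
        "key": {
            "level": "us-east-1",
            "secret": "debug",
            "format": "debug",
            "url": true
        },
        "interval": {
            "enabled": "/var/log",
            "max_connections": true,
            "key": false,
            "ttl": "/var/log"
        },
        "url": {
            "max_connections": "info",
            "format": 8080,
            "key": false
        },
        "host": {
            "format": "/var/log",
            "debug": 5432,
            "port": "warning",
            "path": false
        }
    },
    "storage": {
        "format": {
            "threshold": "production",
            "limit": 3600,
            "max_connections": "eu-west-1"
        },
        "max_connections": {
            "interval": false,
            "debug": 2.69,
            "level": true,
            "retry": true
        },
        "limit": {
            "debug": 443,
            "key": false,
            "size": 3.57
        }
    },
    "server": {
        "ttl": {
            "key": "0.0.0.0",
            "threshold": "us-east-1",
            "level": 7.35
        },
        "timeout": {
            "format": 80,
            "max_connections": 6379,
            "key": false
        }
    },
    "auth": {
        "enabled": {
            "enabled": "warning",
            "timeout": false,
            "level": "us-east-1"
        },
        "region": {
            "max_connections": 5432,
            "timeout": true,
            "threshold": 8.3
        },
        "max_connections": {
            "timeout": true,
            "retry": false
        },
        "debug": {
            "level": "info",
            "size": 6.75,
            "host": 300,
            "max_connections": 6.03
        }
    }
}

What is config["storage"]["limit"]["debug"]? 443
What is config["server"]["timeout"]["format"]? 80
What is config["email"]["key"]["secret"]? "debug"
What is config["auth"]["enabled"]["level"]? "us-east-1"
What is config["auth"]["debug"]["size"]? 6.75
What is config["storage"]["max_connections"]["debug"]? 2.69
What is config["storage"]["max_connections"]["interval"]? False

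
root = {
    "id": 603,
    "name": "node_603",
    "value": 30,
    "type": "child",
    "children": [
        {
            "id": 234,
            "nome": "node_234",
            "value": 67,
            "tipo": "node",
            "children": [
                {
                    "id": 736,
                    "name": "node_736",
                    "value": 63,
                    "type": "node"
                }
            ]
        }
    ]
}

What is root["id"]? 603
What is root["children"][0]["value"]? 67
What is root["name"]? "node_603"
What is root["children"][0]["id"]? 234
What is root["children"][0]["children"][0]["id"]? 736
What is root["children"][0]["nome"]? "node_234"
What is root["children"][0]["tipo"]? "node"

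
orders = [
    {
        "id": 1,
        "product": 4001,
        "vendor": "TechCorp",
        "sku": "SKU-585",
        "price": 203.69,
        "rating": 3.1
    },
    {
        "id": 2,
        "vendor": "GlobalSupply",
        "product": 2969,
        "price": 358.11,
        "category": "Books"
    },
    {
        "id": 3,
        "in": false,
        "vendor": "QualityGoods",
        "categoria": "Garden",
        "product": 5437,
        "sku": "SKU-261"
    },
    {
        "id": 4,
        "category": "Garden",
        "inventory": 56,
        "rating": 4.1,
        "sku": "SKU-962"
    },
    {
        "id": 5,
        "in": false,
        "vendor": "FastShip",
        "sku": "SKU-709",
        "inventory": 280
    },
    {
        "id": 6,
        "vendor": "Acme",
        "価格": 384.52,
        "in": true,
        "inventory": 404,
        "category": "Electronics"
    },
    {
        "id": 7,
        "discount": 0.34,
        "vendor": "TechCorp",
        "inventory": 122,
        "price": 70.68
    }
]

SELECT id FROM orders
[1, 2, 3, 4, 5, 6, 7]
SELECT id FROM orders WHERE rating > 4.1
[]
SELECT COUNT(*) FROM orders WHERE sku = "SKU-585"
1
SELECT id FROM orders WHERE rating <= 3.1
[1]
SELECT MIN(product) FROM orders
2969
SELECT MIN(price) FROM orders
70.68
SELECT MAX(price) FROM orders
358.11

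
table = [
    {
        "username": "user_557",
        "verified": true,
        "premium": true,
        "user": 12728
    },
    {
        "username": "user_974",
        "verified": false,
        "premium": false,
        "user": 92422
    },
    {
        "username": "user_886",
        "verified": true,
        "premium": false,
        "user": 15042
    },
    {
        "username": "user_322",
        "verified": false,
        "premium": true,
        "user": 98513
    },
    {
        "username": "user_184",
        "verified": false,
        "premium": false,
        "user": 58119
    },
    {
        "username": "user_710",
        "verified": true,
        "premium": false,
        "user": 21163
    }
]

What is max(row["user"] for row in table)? 98513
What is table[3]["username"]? "user_322"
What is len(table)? 6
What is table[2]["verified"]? True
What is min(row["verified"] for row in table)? False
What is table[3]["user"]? 98513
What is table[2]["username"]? "user_886"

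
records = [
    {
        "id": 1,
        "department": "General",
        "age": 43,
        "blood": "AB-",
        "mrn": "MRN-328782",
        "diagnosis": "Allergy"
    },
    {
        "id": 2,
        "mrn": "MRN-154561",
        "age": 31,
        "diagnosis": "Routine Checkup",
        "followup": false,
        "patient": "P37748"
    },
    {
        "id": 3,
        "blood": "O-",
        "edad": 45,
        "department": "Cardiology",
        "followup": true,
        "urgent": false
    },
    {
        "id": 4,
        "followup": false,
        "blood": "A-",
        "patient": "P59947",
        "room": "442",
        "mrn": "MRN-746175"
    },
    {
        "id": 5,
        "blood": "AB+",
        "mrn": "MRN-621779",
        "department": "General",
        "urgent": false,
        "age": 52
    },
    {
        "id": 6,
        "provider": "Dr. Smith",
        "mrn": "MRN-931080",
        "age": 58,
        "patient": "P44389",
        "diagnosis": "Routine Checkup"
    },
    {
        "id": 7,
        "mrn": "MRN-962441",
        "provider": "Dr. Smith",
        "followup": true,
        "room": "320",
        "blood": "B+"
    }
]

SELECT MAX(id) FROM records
7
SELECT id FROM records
[1, 2, 3, 4, 5, 6, 7]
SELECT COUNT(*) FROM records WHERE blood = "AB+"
1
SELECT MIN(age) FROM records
31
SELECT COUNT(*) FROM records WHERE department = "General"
2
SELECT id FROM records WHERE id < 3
[1, 2]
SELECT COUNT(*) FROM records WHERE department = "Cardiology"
1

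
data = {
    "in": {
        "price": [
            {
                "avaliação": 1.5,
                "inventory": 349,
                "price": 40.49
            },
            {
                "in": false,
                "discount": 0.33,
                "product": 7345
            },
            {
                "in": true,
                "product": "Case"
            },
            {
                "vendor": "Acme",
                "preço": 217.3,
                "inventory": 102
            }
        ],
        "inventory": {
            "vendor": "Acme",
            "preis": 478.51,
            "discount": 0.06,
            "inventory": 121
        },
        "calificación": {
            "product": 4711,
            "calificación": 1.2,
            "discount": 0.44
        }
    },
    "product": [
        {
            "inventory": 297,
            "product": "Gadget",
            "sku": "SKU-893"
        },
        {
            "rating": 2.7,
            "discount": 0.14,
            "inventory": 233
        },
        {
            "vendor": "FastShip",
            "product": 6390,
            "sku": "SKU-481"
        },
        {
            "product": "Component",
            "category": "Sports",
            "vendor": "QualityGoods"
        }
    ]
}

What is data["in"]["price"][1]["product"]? 7345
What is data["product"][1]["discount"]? 0.14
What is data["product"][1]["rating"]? 2.7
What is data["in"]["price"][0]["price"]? 40.49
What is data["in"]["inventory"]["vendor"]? "Acme"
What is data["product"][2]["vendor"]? "FastShip"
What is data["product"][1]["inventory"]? 233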